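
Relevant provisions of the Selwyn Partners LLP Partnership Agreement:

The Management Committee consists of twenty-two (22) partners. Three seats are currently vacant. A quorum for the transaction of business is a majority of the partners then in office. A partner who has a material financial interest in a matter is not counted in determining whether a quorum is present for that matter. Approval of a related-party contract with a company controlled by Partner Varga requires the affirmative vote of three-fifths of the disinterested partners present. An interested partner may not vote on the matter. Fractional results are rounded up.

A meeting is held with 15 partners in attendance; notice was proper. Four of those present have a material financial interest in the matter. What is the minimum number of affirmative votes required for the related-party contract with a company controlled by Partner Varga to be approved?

7

The related-party contract with a company controlled by Partner Varga requires three-fifths of the disinterested partners present (15 − 4 = 11).
3/5 of 11 = 6.60, rounded up to 7.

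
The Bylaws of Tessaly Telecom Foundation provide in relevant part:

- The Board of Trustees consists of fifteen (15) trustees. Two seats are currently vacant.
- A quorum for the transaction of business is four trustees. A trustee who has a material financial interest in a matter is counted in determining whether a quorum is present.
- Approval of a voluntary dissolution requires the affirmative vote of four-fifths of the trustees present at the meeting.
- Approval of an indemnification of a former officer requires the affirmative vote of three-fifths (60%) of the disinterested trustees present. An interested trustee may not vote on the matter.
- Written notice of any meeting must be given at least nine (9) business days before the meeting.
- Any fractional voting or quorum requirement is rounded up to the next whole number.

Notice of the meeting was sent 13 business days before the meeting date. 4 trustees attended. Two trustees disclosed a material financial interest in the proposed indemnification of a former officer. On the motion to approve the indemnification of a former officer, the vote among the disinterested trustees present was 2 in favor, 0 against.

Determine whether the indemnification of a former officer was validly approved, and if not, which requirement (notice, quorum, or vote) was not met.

Notice: 13 business days given; 9 required (13 ≥ 9). Satisfied.
Quorum: 4 present (interested trustees count toward quorum); quorum is 4. Satisfied.
Vote: the indemnification of a former officer requires three-fifths of the disinterested trustees present (4 − 2 = 2). 3/5 of 2 = 1.20, rounded up to 2, so 2 affirmative votes are needed; 2 voted in favor. Satisfied.

Valid — all requirements satisfied.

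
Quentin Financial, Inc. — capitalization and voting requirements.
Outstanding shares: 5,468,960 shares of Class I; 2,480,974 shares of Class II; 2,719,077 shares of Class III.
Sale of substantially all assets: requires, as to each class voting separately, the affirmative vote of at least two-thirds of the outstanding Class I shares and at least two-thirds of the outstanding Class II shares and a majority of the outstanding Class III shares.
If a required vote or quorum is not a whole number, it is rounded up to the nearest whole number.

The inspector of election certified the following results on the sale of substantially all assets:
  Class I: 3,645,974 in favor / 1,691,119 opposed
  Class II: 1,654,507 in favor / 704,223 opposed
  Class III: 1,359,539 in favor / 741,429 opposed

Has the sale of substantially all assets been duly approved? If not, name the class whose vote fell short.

Approved — every class gave the required vote.

Class I: 2/3 of 5468960 = 3645973.33, rounded up to 3645974; 3,645,974 required, 3,645,974 in favor — approved.
Class II: 2/3 of 2480974 = 1653982.67, rounded up to 1653983; 1,653,983 required, 1,654,507 in favor — approved.
Class III: a majority of 2719077 is 1359539; 1,359,539 required, 1,359,539 in favor — approved.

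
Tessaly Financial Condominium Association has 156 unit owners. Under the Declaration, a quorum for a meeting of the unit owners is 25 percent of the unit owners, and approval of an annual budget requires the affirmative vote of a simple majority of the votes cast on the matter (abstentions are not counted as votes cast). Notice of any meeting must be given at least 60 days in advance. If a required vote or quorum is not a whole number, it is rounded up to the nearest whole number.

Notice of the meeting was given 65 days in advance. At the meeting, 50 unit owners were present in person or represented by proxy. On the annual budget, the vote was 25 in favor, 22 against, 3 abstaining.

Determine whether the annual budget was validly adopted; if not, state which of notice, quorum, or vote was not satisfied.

Valid — all requirements satisfied.

Notice: 65 days given; 60 required. Satisfied.
Quorum: 25% of 156 = 39; 50 present. Satisfied.
Vote: requires a majority of the votes cast (50 − 3 abstaining = 47); a majority of 47 is 24, so 24 needed; 25 in favor. Satisfied.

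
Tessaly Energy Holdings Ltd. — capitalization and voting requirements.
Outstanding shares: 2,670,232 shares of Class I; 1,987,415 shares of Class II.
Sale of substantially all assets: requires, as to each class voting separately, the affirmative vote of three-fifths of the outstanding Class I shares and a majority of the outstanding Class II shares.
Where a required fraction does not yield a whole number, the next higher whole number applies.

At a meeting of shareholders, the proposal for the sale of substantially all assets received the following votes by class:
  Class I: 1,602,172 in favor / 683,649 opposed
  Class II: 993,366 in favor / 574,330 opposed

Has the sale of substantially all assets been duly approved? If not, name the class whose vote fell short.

Class I: 3/5 of 2670232 = 1602139.20, rounded up to 1602140; 1,602,140 required, 1,602,172 in favor — approved.
Class II: a majority of 1987415 is 993708; 993,708 required, 993,366 in favor — not approved.

Not approved — the Class II shares did not give the required vote.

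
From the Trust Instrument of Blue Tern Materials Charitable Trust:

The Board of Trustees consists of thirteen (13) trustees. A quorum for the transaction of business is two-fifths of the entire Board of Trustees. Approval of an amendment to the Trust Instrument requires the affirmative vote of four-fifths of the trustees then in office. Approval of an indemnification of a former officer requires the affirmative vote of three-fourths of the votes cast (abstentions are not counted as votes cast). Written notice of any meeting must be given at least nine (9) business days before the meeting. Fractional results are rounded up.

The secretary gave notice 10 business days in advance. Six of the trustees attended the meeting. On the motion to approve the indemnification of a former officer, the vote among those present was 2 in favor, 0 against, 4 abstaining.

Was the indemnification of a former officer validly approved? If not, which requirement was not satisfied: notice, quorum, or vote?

Notice: 10 business days given; 9 required (10 ≥ 9). Satisfied.
Quorum: 6 present; quorum is 6. Satisfied.
Vote: the indemnification of a former officer requires three-fourths of the votes cast (6 present − 4 abstaining = 2). 3/4 of 2 = 1.50, rounded up to 2, so 2 affirmative votes are needed; 2 voted in favor. Satisfied.

Valid — all requirements satisfied.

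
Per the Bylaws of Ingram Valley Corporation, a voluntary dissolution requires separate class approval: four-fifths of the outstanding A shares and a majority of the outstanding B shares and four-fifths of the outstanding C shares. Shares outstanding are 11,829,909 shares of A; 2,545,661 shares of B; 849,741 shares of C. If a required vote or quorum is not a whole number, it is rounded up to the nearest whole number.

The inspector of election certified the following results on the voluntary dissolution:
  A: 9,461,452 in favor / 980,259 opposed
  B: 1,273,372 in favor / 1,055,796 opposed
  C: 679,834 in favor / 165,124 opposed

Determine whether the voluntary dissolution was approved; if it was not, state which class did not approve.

Not approved — the A shares did not give the required vote.

A: 4/5 of 11829909 = 9463927.20, rounded up to 9463928; 9,463,928 required, 9,461,452 in favor — not approved.
B: a majority of 2545661 is 1272831; 1,272,831 required, 1,273,372 in favor — approved.
C: 4/5 of 849741 = 679792.80, rounded up to 679793; 679,793 required, 679,834 in favor — approved.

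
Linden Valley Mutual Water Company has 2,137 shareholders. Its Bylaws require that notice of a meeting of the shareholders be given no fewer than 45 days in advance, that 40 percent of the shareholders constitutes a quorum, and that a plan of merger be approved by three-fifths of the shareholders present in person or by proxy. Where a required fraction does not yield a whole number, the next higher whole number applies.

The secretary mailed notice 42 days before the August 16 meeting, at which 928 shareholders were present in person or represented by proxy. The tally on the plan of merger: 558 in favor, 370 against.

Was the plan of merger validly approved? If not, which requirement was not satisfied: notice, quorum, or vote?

Invalid — notice requirement not satisfied.

Notice: 42 days given; 45 required. Not satisfied.
Quorum: 40% of 2,137 = 854.80, rounded up to 855; 928 present. Satisfied.
Vote: requires three-fifths of those present (928); 3/5 of 928 = 556.80, rounded up to 557, so 557 needed; 558 in favor. Satisfied.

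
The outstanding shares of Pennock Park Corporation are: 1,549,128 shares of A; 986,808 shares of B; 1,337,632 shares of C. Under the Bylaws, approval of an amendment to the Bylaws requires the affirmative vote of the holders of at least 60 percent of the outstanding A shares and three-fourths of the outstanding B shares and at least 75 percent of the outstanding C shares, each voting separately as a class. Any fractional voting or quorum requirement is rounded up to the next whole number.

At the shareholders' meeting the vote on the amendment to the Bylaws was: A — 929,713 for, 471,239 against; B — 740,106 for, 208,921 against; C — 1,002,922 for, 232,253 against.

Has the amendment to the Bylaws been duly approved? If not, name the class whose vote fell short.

Not approved — the C shares did not give the required vote.

A: 3/5 of 1549128 = 929476.80, rounded up to 929477; 929,477 required, 929,713 in favor — approved.
B: 3/4 of 986808 = 740106; 740,106 required, 740,106 in favor — approved.
C: 3/4 of 1337632 = 1003224; 1,003,224 required, 1,002,922 in favor — not approved.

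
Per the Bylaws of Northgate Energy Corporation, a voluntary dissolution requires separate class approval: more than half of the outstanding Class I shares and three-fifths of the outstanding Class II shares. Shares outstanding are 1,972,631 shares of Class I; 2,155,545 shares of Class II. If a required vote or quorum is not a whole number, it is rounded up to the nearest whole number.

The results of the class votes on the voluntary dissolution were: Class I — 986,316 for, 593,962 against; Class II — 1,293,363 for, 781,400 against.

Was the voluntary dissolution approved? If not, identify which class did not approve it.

Class I: a majority of 1972631 is 986316; 986,316 required, 986,316 in favor — approved.
Class II: 3/5 of 2155545 = 1293327; 1,293,327 required, 1,293,363 in favor — approved.

Approved — every class gave the required vote.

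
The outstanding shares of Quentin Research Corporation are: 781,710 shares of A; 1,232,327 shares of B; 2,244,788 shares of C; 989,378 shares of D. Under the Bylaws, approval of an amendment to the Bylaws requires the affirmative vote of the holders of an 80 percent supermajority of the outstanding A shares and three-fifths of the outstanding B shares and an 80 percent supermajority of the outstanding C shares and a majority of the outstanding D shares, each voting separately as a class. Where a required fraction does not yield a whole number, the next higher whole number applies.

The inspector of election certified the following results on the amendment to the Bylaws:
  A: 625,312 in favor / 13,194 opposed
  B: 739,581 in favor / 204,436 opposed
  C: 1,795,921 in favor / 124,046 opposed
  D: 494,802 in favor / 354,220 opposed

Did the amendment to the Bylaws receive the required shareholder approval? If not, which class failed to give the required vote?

Not approved — the A shares did not give the required vote.

A: 4/5 of 781710 = 625368; 625,368 required, 625,312 in favor — not approved.
B: 3/5 of 1232327 = 739396.20, rounded up to 739397; 739,397 required, 739,581 in favor — approved.
C: 4/5 of 2244788 = 1795830.40, rounded up to 1795831; 1,795,831 required, 1,795,921 in favor — approved.
D: a majority of 989378 is 494690; 494,690 required, 494,802 in favor — approved.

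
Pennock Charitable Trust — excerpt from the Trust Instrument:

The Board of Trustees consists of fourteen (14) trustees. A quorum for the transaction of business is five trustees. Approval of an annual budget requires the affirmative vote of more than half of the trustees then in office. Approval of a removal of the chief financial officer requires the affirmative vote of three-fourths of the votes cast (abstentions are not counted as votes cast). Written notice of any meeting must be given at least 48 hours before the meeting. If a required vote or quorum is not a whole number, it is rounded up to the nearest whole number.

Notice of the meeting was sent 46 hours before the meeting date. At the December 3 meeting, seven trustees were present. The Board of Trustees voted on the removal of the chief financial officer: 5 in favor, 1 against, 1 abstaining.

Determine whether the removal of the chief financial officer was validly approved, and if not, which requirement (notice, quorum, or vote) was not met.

Invalid — notice requirement not satisfied.

Notice: 46 hours given; 48 required (46 < 48). Not satisfied.
Quorum: 7 present; quorum is 5. Satisfied.
Vote: the removal of the chief financial officer requires three-fourths of the votes cast (7 present − 1 abstaining = 6). 3/4 of 6 = 4.50, rounded up to 5, so 5 affirmative votes are needed; 5 voted in favor. Satisfied.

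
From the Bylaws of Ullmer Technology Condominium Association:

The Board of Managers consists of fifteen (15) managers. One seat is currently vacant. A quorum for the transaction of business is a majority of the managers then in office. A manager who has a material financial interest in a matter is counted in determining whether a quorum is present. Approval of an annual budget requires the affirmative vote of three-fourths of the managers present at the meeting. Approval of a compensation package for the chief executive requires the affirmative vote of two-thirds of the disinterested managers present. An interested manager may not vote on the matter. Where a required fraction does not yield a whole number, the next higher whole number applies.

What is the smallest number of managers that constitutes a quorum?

A majority of 14 is 8.

8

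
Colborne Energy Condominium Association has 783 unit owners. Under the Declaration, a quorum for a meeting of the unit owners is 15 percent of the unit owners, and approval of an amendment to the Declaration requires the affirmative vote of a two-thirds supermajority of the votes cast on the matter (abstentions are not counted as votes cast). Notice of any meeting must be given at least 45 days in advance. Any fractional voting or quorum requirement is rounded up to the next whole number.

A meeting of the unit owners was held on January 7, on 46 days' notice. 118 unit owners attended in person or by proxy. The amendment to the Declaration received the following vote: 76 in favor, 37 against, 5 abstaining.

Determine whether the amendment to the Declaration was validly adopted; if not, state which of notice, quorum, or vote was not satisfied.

Valid — all requirements satisfied.

Notice: 46 days given; 45 required. Satisfied.
Quorum: 15% of 783 = 117.45, rounded up to 118; 118 present. Satisfied.
Vote: requires two-thirds of the votes cast (118 − 5 abstaining = 113); 2/3 of 113 = 75.33, rounded up to 76, so 76 needed; 76 in favor. Satisfied.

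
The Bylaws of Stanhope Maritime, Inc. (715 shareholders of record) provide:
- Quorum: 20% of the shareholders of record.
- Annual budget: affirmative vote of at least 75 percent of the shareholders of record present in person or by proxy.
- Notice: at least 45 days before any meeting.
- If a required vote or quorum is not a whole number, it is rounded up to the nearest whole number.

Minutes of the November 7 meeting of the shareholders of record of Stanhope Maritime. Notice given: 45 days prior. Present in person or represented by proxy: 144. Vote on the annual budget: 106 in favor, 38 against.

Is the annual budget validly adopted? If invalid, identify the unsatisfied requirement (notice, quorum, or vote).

Invalid — vote requirement not satisfied.

Notice: 45 days given; 45 required. Satisfied.
Quorum: 20% of 715 = 143; 144 present. Satisfied.
Vote: requires three-fourths of those present (144); 3/4 of 144 = 108, so 108 needed; 106 in favor. Not satisfied.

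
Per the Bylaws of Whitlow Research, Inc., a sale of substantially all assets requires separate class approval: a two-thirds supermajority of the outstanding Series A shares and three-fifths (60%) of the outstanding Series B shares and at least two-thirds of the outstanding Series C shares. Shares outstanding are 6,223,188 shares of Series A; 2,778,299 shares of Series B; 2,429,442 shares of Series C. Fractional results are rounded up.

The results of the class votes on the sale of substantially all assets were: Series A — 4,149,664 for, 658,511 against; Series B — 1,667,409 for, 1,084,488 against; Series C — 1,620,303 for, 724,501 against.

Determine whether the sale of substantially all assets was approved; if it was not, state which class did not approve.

Approved — every class gave the required vote.

Series A: 2/3 of 6223188 = 4148792; 4,148,792 required, 4,149,664 in favor — approved.
Series B: 3/5 of 2778299 = 1666979.40, rounded up to 1666980; 1,666,980 required, 1,667,409 in favor — approved.
Series C: 2/3 of 2429442 = 1619628; 1,619,628 required, 1,620,303 in favor — approved.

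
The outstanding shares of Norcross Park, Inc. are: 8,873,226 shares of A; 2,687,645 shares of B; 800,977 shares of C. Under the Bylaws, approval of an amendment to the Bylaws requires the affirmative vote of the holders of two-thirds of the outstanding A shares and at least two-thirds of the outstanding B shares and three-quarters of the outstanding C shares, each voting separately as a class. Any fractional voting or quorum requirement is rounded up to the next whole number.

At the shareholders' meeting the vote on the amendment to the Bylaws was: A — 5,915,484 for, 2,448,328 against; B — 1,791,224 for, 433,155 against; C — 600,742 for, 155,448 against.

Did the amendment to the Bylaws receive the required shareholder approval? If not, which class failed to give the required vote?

Not approved — the B shares did not give the required vote.

A: 2/3 of 8873226 = 5915484; 5,915,484 required, 5,915,484 in favor — approved.
B: 2/3 of 2687645 = 1791763.33, rounded up to 1791764; 1,791,764 required, 1,791,224 in favor — not approved.
C: 3/4 of 800977 = 600732.75, rounded up to 600733; 600,733 required, 600,742 in favor — approved.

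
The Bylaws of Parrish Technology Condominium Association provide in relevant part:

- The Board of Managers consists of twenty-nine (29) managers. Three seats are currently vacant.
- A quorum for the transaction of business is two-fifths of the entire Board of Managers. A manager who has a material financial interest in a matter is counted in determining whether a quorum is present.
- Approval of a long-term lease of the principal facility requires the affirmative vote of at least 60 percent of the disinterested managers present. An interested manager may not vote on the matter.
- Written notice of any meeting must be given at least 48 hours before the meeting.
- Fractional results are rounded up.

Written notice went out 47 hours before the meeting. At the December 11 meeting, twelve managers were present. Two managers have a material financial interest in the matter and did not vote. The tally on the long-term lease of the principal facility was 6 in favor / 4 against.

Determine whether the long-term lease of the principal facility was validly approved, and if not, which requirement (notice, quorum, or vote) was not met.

Invalid — notice requirement not satisfied.

Notice: 47 hours given; 48 required (47 < 48). Not satisfied.
Quorum: 12 present (interested managers count toward quorum); quorum is 12. Satisfied.
Vote: the long-term lease of the principal facility requires three-fifths of the disinterested managers present (12 − 2 = 10). 3/5 of 10 = 6, so 6 affirmative votes are needed; 6 voted in favor. Satisfied.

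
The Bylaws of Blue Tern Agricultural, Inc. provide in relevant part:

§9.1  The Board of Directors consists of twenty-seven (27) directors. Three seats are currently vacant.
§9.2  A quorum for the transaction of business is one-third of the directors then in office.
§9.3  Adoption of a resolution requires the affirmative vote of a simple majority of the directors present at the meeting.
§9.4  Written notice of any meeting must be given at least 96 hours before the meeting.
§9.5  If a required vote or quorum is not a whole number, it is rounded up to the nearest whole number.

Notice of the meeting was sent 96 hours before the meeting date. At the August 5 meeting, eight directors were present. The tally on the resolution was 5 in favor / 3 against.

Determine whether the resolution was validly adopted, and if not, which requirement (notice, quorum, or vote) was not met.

Valid — all requirements satisfied.

Notice: 96 hours given; 96 required (96 ≥ 96). Satisfied.
Quorum: 8 present; quorum is 8. Satisfied.
Vote: the resolution requires a majority of the directors present (8). A majority of 8 is 5, so 5 affirmative votes are needed; 5 voted in favor. Satisfied.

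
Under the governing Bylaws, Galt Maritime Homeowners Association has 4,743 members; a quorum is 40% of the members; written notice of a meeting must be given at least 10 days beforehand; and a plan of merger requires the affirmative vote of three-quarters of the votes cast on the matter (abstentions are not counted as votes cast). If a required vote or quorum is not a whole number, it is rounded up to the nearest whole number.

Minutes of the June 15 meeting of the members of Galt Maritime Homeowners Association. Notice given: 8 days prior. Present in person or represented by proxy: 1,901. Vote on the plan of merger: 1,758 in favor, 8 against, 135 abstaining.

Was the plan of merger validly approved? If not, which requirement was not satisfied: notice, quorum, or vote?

Invalid — notice requirement not satisfied.

Notice: 8 days given; 10 required. Not satisfied.
Quorum: 40% of 4,743 = 1,897.20, rounded up to 1,898; 1,901 present. Satisfied.
Vote: requires three-fourths of the votes cast (1,901 − 135 abstaining = 1,766); 3/4 of 1766 = 1324.50, rounded up to 1325, so 1,325 needed; 1,758 in favor. Satisfied.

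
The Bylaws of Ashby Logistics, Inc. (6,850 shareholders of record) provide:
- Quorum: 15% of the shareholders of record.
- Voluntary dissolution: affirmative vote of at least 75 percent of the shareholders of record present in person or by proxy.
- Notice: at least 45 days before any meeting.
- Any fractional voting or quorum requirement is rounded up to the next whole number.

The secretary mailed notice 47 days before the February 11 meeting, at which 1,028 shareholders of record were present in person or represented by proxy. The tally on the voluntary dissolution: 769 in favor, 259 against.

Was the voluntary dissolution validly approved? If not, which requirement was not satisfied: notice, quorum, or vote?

Notice: 47 days given; 45 required. Satisfied.
Quorum: 15% of 6,850 = 1,027.50, rounded up to 1,028; 1,028 present. Satisfied.
Vote: requires three-fourths of those present (1,028); 3/4 of 1028 = 771, so 771 needed; 769 in favor. Not satisfied.

Invalid — vote requirement not satisfied.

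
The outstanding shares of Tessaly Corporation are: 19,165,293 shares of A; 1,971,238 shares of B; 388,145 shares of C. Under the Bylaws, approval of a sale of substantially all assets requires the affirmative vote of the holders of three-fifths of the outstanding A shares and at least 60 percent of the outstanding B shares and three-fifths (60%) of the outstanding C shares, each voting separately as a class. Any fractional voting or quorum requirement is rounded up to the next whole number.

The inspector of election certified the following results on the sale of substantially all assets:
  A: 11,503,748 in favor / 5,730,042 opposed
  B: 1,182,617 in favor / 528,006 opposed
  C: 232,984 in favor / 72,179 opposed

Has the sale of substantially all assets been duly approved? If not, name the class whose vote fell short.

Not approved — the B shares did not give the required vote.

A: 3/5 of 19165293 = 11499175.80, rounded up to 11499176; 11,499,176 required, 11,503,748 in favor — approved.
B: 3/5 of 1971238 = 1182742.80, rounded up to 1182743; 1,182,743 required, 1,182,617 in favor — not approved.
C: 3/5 of 388145 = 232887; 232,887 required, 232,984 in favor — approved.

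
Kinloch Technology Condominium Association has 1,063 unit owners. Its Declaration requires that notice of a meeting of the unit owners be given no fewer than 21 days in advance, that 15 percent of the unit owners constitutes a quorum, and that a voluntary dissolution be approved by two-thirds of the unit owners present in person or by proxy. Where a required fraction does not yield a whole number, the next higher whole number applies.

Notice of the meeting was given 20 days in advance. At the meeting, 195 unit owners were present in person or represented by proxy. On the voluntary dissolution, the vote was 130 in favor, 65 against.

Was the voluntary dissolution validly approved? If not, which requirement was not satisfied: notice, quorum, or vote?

Notice: 20 days given; 21 required. Not satisfied.
Quorum: 15% of 1,063 = 159.45, rounded up to 160; 195 present. Satisfied.
Vote: requires two-thirds of those present (195); 2/3 of 195 = 130, so 130 needed; 130 in favor. Satisfied.

Invalid — notice requirement not satisfied.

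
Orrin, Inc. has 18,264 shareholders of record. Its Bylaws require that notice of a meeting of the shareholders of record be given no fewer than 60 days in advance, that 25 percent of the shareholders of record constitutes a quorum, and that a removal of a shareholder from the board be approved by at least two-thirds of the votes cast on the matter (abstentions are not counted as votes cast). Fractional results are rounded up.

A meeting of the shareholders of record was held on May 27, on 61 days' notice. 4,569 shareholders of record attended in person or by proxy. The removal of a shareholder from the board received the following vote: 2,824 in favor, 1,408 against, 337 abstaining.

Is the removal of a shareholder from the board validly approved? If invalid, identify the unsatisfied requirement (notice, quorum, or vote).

Notice: 61 days given; 60 required. Satisfied.
Quorum: 25% of 18,264 = 4,566; 4,569 present. Satisfied.
Vote: requires two-thirds of the votes cast (4,569 − 337 abstaining = 4,232); 2/3 of 4232 = 2821.33, rounded up to 2822, so 2,822 needed; 2,824 in favor. Satisfied.

Valid — all requirements satisfied.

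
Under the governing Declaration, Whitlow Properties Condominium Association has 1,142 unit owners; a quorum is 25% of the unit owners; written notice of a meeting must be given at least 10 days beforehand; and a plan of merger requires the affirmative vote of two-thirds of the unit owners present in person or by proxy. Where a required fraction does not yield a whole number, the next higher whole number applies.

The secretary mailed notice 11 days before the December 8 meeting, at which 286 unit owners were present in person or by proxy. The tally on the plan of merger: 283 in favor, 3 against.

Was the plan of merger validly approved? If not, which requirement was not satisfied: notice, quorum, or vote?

Valid — all requirements satisfied.

Notice: 11 days given; 10 required. Satisfied.
Quorum: 25% of 1,142 = 285.50, rounded up to 286; 286 present. Satisfied.
Vote: requires two-thirds of those present (286); 2/3 of 286 = 190.67, rounded up to 191, so 191 needed; 283 in favor. Satisfied.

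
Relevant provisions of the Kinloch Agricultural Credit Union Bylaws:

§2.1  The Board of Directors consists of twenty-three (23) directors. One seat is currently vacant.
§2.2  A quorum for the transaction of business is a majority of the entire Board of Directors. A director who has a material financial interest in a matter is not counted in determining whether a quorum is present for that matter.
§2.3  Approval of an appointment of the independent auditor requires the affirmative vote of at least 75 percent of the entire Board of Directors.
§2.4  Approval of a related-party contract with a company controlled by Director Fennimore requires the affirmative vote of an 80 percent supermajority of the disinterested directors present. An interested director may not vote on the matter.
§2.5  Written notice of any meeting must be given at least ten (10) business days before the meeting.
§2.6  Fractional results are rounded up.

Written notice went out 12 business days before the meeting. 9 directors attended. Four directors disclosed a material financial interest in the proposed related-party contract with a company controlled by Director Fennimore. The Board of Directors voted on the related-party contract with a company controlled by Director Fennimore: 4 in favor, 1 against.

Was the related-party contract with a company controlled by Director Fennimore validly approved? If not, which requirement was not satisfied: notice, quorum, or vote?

Notice: 12 business days given; 10 required (12 ≥ 10). Satisfied.
Quorum: 9 present, but the 4 interested directors do not count, leaving 5. Quorum is 12. Not satisfied.
Vote: the related-party contract with a company controlled by Director Fennimore requires four-fifths of the disinterested directors present (9 − 4 = 5). 4/5 of 5 = 4, so 4 affirmative votes are needed; 4 voted in favor. Satisfied. (Moot — without a quorum no business can be validly transacted.)

Invalid — quorum requirement not satisfied.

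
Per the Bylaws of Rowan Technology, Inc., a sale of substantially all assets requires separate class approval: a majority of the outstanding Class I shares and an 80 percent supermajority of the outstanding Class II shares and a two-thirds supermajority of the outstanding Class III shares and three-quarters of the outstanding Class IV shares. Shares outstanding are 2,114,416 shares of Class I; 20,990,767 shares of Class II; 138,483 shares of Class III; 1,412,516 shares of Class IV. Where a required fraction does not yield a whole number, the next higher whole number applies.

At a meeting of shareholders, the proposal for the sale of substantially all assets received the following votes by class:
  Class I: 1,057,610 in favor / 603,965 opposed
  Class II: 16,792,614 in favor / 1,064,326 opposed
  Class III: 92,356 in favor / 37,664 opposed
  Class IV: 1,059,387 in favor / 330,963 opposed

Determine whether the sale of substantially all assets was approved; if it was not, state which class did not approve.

Class I: a majority of 2114416 is 1057209; 1,057,209 required, 1,057,610 in favor — approved.
Class II: 4/5 of 20990767 = 16792613.60, rounded up to 16792614; 16,792,614 required, 16,792,614 in favor — approved.
Class III: 2/3 of 138483 = 92322; 92,322 required, 92,356 in favor — approved.
Class IV: 3/4 of 1412516 = 1059387; 1,059,387 required, 1,059,387 in favor — approved.

Approved — every class gave the required vote.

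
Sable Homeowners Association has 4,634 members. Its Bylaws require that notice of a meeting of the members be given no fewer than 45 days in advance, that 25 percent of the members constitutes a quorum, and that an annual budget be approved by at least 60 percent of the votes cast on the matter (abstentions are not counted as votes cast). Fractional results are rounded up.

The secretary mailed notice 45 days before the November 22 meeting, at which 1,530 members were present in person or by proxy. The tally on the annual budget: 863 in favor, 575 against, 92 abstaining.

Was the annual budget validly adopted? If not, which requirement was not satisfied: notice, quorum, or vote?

Notice: 45 days given; 45 required. Satisfied.
Quorum: 25% of 4,634 = 1,158.50, rounded up to 1,159; 1,530 present. Satisfied.
Vote: requires three-fifths of the votes cast (1,530 − 92 abstaining = 1,438); 3/5 of 1438 = 862.80, rounded up to 863, so 863 needed; 863 in favor. Satisfied.

Valid — all requirements satisfied.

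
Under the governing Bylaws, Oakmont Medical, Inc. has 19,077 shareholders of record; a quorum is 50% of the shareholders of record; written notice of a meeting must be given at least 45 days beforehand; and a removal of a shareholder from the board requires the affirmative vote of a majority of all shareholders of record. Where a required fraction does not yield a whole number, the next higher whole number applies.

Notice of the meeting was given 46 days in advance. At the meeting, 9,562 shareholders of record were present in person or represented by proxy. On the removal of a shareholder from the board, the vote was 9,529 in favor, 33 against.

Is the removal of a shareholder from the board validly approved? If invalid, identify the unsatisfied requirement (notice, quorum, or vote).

Invalid — vote requirement not satisfied.

Notice: 46 days given; 45 required. Satisfied.
Quorum: 50% of 19,077 = 9,538.50, rounded up to 9,539; 9,562 present. Satisfied.
Vote: requires a majority of all shareholders of record (19,077); a majority of 19077 is 9539, so 9,539 needed; 9,529 in favor. Not satisfied.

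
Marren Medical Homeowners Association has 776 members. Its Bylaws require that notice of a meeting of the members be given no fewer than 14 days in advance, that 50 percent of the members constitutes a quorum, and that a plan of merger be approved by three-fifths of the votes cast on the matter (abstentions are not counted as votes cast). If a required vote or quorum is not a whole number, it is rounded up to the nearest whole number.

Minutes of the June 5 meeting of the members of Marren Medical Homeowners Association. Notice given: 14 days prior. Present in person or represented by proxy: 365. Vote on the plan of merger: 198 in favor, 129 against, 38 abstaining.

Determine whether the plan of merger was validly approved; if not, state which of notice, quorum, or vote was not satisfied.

Notice: 14 days given; 14 required. Satisfied.
Quorum: 50% of 776 = 388; 365 present. Not satisfied.
Vote: requires three-fifths of the votes cast (365 − 38 abstaining = 327); 3/5 of 327 = 196.20, rounded up to 197, so 197 needed; 198 in favor. Satisfied.

Invalid — quorum requirement not satisfied.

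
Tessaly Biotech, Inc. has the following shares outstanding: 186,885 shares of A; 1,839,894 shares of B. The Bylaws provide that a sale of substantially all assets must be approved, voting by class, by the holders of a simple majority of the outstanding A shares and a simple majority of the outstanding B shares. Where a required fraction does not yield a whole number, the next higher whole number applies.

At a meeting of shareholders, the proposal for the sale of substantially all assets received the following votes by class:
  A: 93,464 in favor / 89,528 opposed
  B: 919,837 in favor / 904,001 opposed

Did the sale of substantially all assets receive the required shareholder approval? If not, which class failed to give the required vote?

A: a majority of 186885 is 93443; 93,443 required, 93,464 in favor — approved.
B: a majority of 1839894 is 919948; 919,948 required, 919,837 in favor — not approved.

Not approved — the B shares did not give the required vote.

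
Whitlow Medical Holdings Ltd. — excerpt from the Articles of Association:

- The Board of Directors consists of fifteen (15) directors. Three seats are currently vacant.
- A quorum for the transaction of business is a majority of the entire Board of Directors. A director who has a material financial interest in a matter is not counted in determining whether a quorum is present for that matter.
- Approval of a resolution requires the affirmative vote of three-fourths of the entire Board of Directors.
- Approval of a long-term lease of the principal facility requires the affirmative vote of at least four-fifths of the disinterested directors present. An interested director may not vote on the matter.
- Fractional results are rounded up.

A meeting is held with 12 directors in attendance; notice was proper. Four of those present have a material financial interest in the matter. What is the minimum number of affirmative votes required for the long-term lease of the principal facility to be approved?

7

The long-term lease of the principal facility requires four-fifths of the disinterested directors present (12 − 4 = 8).
4/5 of 8 = 6.40, rounded up to 7.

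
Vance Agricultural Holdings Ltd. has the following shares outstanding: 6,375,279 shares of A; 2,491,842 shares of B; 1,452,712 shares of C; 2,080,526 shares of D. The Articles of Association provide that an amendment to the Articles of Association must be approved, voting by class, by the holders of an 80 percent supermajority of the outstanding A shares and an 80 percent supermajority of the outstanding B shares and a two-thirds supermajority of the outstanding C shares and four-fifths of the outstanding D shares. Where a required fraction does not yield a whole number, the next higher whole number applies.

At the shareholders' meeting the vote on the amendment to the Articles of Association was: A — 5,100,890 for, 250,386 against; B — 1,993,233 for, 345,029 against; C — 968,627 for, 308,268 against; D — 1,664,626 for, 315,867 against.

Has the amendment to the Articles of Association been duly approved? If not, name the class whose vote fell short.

A: 4/5 of 6375279 = 5100223.20, rounded up to 5100224; 5,100,224 required, 5,100,890 in favor — approved.
B: 4/5 of 2491842 = 1993473.60, rounded up to 1993474; 1,993,474 required, 1,993,233 in favor — not approved.
C: 2/3 of 1452712 = 968474.67, rounded up to 968475; 968,475 required, 968,627 in favor — approved.
D: 4/5 of 2080526 = 1664420.80, rounded up to 1664421; 1,664,421 required, 1,664,626 in favor — approved.

Not approved — the B shares did not give the required vote.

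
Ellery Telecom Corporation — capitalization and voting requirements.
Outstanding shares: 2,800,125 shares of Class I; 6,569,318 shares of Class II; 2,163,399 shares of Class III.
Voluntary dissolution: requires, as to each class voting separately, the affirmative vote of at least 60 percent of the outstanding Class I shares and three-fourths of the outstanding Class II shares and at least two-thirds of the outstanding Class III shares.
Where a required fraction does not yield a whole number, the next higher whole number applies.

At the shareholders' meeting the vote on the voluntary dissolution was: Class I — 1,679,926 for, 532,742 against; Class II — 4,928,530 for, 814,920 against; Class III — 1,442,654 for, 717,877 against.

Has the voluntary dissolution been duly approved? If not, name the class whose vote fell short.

Class I: 3/5 of 2800125 = 1680075; 1,680,075 required, 1,679,926 in favor — not approved.
Class II: 3/4 of 6569318 = 4926988.50, rounded up to 4926989; 4,926,989 required, 4,928,530 in favor — approved.
Class III: 2/3 of 2163399 = 1442266; 1,442,266 required, 1,442,654 in favor — approved.

Not approved — the Class I shares did not give the required vote.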